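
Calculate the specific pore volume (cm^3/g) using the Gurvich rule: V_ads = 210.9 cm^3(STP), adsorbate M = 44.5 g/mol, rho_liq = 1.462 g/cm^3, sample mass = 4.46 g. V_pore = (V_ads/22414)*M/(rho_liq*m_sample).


Moles adsorbed n = V_ads / 22414 = 210.9 / 22414 = 9.409298e-03 mol
Liquid volume V_liq = n * M / rho_liq = 9.409298e-03 * 44.5 / 1.462 = 0.28640 cm^3
Specific pore volume V_pore = V_liq / m_sample = 0.28640 / 4.46
V_pore = 0.0642 cm^3/g

0.0642


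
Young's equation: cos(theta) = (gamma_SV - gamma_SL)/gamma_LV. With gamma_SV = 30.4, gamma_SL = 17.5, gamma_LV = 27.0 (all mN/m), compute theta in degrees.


cos(theta) = (gamma_SV - gamma_SL) / gamma_LV
cos(theta) = (30.4 - 17.5) / 27.0
cos(theta) = 0.477778
theta = arccos(0.477778) = 61.46 degrees

61.46


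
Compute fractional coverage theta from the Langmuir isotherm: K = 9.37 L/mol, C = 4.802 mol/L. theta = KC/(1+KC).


Langmuir isotherm: theta = K*C / (1 + K*C)
K*C = 9.37 * 4.802 = 44.99474
theta = 44.99474 / (1 + 44.99474) = 44.99474 / 45.99474
theta = 0.9783

0.9783


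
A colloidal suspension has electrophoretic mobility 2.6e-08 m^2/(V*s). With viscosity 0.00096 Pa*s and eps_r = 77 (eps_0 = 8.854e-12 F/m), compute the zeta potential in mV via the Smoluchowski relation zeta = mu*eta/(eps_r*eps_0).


Smoluchowski equation: zeta = mu * eta / (eps_r * eps_0)
zeta = 2.6e-08 * 0.00096 / (77 * 8.854e-12)
zeta = 0.036611 V = 36.61 mV

36.61


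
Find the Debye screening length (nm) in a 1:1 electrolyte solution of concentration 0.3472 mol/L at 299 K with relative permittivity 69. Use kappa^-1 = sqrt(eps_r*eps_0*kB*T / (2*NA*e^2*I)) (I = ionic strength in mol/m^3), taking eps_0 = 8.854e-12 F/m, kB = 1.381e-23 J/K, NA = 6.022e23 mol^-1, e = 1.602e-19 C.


Ionic strength I = 0.3472 * 1^2 * 1000 = 347.2 mol/m^3
kappa^-1 = sqrt(69 * 8.854e-12 * 1.381e-23 * 299 / (2 * 6.022e23 * (1.602e-19)^2 * 347.2))
kappa^-1 = 0.485 nm

0.485


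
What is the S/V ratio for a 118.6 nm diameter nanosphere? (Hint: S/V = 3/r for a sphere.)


Radius r = 118.6/2 = 59.3 nm
S/V = 3 / r = 3 / 59.3
S/V = 0.0506 nm^-1

0.0506


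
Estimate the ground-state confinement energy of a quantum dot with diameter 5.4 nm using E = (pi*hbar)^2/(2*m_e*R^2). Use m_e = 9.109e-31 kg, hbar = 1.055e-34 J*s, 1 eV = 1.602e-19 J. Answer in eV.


Radius R = 5.4/2 = 2.7 nm = 2.7e-09 m
E = (pi * 1.055e-34)^2 / (2 * 9.109e-31 * (2.7e-09)^2)
E(J) = 8.27135e-21
E = E(J) / 1.602e-19 = 0.0516 eV

0.0516


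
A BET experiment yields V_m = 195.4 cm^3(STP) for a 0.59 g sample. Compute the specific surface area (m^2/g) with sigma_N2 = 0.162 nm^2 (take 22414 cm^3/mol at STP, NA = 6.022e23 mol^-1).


Number of moles in monolayer = V_m / 22414 = 195.4 / 22414 = 0.00871777
Number of molecules = moles * NA = 0.00871777 * 6.022e23
SA = molecules * sigma / mass
SA = (195.4 / 22414) * 6.022e23 * 0.162e-18 / 0.59
SA = 1441.5 m^2/g

1441.5


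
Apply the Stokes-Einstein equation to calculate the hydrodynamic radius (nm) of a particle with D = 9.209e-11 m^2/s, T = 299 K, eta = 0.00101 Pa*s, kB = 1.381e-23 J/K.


Stokes-Einstein: R = kB*T / (6*pi*eta*D)
R = 1.381e-23 * 299 / (6 * pi * 0.00101 * 9.209e-11)
R = 2.35521e-09 m = 2.36 nm

2.36


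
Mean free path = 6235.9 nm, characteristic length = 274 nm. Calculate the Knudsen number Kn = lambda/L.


Knudsen number Kn = lambda / L
Kn = 6235.9 / 274
Kn = 22.7588

22.7588


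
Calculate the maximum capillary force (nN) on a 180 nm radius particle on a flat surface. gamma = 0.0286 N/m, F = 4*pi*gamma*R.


Convert radius: R = 180 nm = 1.8e-07 m
F = 4 * pi * gamma * R
F = 4 * pi * 0.0286 * 1.8e-07
F = 6.46917e-08 N = 64.6917 nN

64.6917


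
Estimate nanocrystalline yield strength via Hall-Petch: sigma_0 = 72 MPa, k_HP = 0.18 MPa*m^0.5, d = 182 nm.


d = 182 nm = 1.82e-07 m
sqrt(d) = 0.0004266146
Hall-Petch contribution = k / sqrt(d) = 0.18 / 0.0004266146 = 421.9 MPa
sigma = sigma_0 + k/sqrt(d) = 72 + 421.9 = 493.9 MPa

493.9


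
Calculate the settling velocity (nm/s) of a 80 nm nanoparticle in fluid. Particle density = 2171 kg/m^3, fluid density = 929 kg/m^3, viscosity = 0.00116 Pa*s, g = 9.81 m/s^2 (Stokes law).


Radius R = 80/2 nm = 4e-08 m
Density difference = 2171 - 929 = 1242 kg/m^3
v = 2 * R^2 * (rho_p - rho_f) * g / (9 * eta)
v = 2 * (4e-08)^2 * 1242 * 9.81 / (9 * 0.00116)
v = 3.73457e-09 m/s = 3.7346 nm/s

3.7346


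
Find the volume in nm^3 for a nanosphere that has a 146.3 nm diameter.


Radius r = 146.3/2 = 73.15 nm
Volume V = (4/3) * pi * r^3
V = (4/3) * pi * (73.15)^3
V = 1639576.18 nm^3

1639576.18


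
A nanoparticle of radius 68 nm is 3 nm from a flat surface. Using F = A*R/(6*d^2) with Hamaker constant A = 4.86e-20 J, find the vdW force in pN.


Convert to SI: R = 68 nm = 6.8e-08 m, d = 3 nm = 3e-09 m
F = A * R / (6 * d^2)
F = 4.86e-20 * 6.8e-08 / (6 * (3e-09)^2)
F = 6.12e-11 N = 61.2 pN

61.2


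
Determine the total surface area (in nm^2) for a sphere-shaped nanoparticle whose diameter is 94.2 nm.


Radius r = 94.2/2 = 47.1 nm
Surface area SA = 4 * pi * r^2
SA = 4 * pi * (47.1)^2
SA = 27877.36 nm^2

27877.36


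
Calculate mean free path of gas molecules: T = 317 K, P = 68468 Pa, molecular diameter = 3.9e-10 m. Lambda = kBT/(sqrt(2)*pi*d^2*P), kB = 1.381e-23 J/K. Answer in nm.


Mean free path: lambda = kB*T / (sqrt(2) * pi * d^2 * P)
lambda = 1.381e-23 * 317 / (sqrt(2) * pi * (3.9e-10)^2 * 68468)
lambda = 9.46174e-08 m
lambda = 94.62 nm

94.62


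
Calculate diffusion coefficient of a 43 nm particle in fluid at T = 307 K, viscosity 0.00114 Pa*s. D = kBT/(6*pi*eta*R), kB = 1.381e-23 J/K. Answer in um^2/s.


Radius R = 43/2 = 21.5 nm = 2.15e-08 m
D = kB*T / (6*pi*eta*R)
D = 1.381e-23 * 307 / (6 * pi * 0.00114 * 2.15e-08)
D = 9.17672e-12 m^2/s = 9.177 um^2/s

9.177


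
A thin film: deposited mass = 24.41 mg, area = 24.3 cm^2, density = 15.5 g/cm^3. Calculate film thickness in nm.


Convert: m = 24.41 mg = 2.4410e-05 kg, A = 24.3 cm^2 = 2.4300e-03 m^2, rho = 15.5 g/cm^3 = 15500 kg/m^3
t = m / (A * rho)
t = 2.4410e-05 / (2.4300e-03 * 15500)
t = 6.4808e-07 m = 648.1 nm

648.1


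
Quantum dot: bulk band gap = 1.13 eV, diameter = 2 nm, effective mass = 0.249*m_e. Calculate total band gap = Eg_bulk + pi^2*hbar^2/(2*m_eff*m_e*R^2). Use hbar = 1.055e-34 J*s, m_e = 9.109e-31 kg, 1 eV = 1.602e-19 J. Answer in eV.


Radius R = 2/2 nm = 1e-09 m
Confinement energy dE = pi^2 * hbar^2 / (2 * m_eff * m_e * R^2)
dE = pi^2 * (1.055e-34)^2 / (2 * 0.249 * 9.109e-31 * (1e-09)^2) J, divided by 1.602e-19 J/eV
dE = 1.5116 eV
Total band gap = E_g(bulk) + dE = 1.13 + 1.5116 = 2.6416 eV

2.6416


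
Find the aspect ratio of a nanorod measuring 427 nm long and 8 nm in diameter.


Aspect ratio AR = length / diameter
AR = 427 / 8
AR = 53.38

53.38


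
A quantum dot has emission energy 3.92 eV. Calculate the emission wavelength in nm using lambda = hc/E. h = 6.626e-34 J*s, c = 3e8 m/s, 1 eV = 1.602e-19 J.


Convert energy: E = 3.92 eV = 3.92 * 1.602e-19 = 6.27984e-19 J
lambda = h*c / E = 6.626e-34 * 3e8 / 6.27984e-19
lambda = 3.16537e-07 m = 316.5 nm

316.5


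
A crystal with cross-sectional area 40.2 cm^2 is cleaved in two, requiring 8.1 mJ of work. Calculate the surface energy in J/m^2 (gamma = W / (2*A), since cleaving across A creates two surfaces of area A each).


Convert: A = 40.2 cm^2 = 0.00402 m^2, W = 8.1 mJ = 0.0081 J
Cleaving exposes two faces of area A, so total new surface = 2*A and gamma = W / (2*A)
gamma = 0.0081 / (2 * 0.00402)
gamma = 1.007 J/m^2

1.007


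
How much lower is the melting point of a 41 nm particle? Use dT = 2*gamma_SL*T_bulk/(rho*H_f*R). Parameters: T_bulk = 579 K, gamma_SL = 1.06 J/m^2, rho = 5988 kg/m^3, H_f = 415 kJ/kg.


Radius R = 41/2 = 20.5 nm = 2.05e-08 m
Convert H_f = 415 kJ/kg = 415000 J/kg
dT = 2 * gamma_SL * T_bulk / (rho * H_f * R)
dT = 2 * 1.06 * 579 / (5988 * 415000 * 2.05e-08)
dT = 24.1 K

24.1


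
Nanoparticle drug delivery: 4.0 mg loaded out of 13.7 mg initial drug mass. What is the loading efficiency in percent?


Drug loading efficiency = (drug loaded / drug initial) * 100
DLE = 4.0 / 13.7 * 100
DLE = 0.292 * 100
DLE = 29.2%

29.2


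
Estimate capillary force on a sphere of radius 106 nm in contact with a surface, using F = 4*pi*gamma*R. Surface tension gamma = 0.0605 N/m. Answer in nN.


Convert radius: R = 106 nm = 1.06e-07 m
F = 4 * pi * gamma * R
F = 4 * pi * 0.0605 * 1.06e-07
F = 8.05881e-08 N = 80.5881 nN

80.5881


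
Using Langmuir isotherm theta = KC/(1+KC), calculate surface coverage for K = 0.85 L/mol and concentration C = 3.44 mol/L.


Langmuir isotherm: theta = K*C / (1 + K*C)
K*C = 0.85 * 3.44 = 2.924
theta = 2.924 / (1 + 2.924) = 2.924 / 3.924
theta = 0.7452

0.7452


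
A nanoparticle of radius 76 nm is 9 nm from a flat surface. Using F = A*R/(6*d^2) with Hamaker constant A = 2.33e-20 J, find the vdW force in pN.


Convert to SI: R = 76 nm = 7.6e-08 m, d = 9 nm = 9e-09 m
F = A * R / (6 * d^2)
F = 2.33e-20 * 7.6e-08 / (6 * (9e-09)^2)
F = 3.64362e-12 N = 3.644 pN

3.644


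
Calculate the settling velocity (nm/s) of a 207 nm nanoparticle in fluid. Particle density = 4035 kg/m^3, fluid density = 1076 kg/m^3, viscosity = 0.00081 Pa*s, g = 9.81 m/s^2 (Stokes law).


Radius R = 207/2 nm = 1.035e-07 m
Density difference = 4035 - 1076 = 2959 kg/m^3
v = 2 * R^2 * (rho_p - rho_f) * g / (9 * eta)
v = 2 * (1.035e-07)^2 * 2959 * 9.81 / (9 * 0.00081)
v = 8.53094e-08 m/s = 85.3094 nm/s

85.3094


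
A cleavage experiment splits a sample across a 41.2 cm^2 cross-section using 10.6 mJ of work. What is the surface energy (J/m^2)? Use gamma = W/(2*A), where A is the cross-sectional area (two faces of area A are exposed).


Convert: A = 41.2 cm^2 = 0.00412 m^2, W = 10.6 mJ = 0.0106 J
Cleaving exposes two faces of area A, so total new surface = 2*A and gamma = W / (2*A)
gamma = 0.0106 / (2 * 0.00412)
gamma = 1.286 J/m^2

1.286


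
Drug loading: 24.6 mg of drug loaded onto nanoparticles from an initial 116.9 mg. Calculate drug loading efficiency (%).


Drug loading efficiency = (drug loaded / drug initial) * 100
DLE = 24.6 / 116.9 * 100
DLE = 0.2104 * 100
DLE = 21.04%

21.04


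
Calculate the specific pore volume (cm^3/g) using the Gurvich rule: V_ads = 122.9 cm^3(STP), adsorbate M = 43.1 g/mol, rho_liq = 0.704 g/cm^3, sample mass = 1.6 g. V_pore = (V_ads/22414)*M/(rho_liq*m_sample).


Moles adsorbed n = V_ads / 22414 = 122.9 / 22414 = 5.483180e-03 mol
Liquid volume V_liq = n * M / rho_liq = 5.483180e-03 * 43.1 / 0.704 = 0.33569 cm^3
Specific pore volume V_pore = V_liq / m_sample = 0.33569 / 1.6
V_pore = 0.2098 cm^3/g

0.2098


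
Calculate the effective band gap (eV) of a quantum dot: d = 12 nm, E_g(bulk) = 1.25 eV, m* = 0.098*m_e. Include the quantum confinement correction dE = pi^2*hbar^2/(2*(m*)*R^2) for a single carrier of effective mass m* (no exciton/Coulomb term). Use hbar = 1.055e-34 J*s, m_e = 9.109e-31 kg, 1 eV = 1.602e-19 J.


Radius R = 12/2 nm = 6e-09 m
Confinement energy dE = pi^2 * hbar^2 / (2 * m_eff * m_e * R^2)
dE = pi^2 * (1.055e-34)^2 / (2 * 0.098 * 9.109e-31 * (6e-09)^2) J, divided by 1.602e-19 J/eV
dE = 0.1067 eV
Total band gap = E_g(bulk) + dE = 1.25 + 0.1067 = 1.3567 eV

1.3567


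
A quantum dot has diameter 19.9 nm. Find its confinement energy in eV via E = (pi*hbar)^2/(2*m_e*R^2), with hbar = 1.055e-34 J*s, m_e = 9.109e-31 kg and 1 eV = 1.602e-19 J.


Radius R = 19.9/2 = 9.95 nm = 9.95e-09 m
E = (pi * 1.055e-34)^2 / (2 * 9.109e-31 * (9.95e-09)^2)
E(J) = 6.09057e-22
E = E(J) / 1.602e-19 = 0.0038 eV

0.0038


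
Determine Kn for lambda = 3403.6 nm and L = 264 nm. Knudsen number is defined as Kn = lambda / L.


Knudsen number Kn = lambda / L
Kn = 3403.6 / 264
Kn = 12.8924

12.8924


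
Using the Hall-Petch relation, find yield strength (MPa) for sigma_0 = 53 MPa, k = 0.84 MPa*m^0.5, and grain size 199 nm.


d = 199 nm = 1.99e-07 m
sqrt(d) = 0.0004460942
Hall-Petch contribution = k / sqrt(d) = 0.84 / 0.0004460942 = 1883.0 MPa
sigma = sigma_0 + k/sqrt(d) = 53 + 1883.0 = 1936.0 MPa

1936.0


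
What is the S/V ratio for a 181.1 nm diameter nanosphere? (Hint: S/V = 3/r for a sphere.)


Radius r = 181.1/2 = 90.55 nm
S/V = 3 / r = 3 / 90.55
S/V = 0.0331 nm^-1

0.0331


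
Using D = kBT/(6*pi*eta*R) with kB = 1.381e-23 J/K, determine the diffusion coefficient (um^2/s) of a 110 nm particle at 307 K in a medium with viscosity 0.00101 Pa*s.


Radius R = 110/2 = 55 nm = 5.5e-08 m
D = kB*T / (6*pi*eta*R)
D = 1.381e-23 * 307 / (6 * pi * 0.00101 * 5.5e-08)
D = 4.04899e-12 m^2/s = 4.049 um^2/s

4.049


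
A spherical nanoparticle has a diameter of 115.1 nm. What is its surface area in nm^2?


Radius r = 115.1/2 = 57.55 nm
Surface area SA = 4 * pi * r^2
SA = 4 * pi * (57.55)^2
SA = 41619.85 nm^2

41619.85


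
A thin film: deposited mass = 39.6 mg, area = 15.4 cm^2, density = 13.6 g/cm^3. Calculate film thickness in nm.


Convert: m = 39.6 mg = 3.9600e-05 kg, A = 15.4 cm^2 = 1.5400e-03 m^2, rho = 13.6 g/cm^3 = 13600 kg/m^3
t = m / (A * rho)
t = 3.9600e-05 / (1.5400e-03 * 13600)
t = 1.8908e-06 m = 1890.8 nm

1890.8


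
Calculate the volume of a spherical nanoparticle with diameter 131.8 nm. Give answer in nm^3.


Radius r = 131.8/2 = 65.9 nm
Volume V = (4/3) * pi * r^3
V = (4/3) * pi * (65.9)^3
V = 1198794.81 nm^3

1198794.81


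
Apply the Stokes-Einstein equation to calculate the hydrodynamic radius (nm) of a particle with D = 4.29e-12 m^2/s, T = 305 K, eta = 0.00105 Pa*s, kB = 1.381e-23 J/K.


Stokes-Einstein: R = kB*T / (6*pi*eta*D)
R = 1.381e-23 * 305 / (6 * pi * 0.00105 * 4.29e-12)
R = 4.96073e-08 m = 49.61 nm

49.61


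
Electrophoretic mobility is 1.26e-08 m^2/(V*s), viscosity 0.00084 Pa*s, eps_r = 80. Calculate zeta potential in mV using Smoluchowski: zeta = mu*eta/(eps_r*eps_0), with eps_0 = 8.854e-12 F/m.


Smoluchowski equation: zeta = mu * eta / (eps_r * eps_0)
zeta = 1.26e-08 * 0.00084 / (80 * 8.854e-12)
zeta = 0.014942 V = 14.94 mV

14.94


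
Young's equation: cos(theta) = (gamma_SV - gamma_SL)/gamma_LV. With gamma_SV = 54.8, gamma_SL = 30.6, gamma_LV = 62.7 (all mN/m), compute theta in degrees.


cos(theta) = (gamma_SV - gamma_SL) / gamma_LV
cos(theta) = (54.8 - 30.6) / 62.7
cos(theta) = 0.385965
theta = arccos(0.385965) = 67.3 degrees

67.3


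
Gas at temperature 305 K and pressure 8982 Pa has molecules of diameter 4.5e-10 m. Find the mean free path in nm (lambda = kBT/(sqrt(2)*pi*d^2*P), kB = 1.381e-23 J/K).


Mean free path: lambda = kB*T / (sqrt(2) * pi * d^2 * P)
lambda = 1.381e-23 * 305 / (sqrt(2) * pi * (4.5e-10)^2 * 8982)
lambda = 5.21231e-07 m
lambda = 521.23 nm

521.23


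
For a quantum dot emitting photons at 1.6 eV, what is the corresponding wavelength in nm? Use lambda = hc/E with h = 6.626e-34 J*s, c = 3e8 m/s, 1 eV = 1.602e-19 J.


Convert energy: E = 1.6 eV = 1.6 * 1.602e-19 = 2.5632e-19 J
lambda = h*c / E = 6.626e-34 * 3e8 / 2.5632e-19
lambda = 7.75515e-07 m = 775.5 nm

775.5


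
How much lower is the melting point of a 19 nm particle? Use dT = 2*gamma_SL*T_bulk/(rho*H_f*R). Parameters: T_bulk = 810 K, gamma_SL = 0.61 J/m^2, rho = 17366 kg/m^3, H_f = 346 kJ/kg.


Radius R = 19/2 = 9.5 nm = 9.5e-09 m
Convert H_f = 346 kJ/kg = 346000 J/kg
dT = 2 * gamma_SL * T_bulk / (rho * H_f * R)
dT = 2 * 0.61 * 810 / (17366 * 346000 * 9.5e-09)
dT = 17.3 K

17.3


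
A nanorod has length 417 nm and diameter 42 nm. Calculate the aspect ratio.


Aspect ratio AR = length / diameter
AR = 417 / 42
AR = 9.93

9.93


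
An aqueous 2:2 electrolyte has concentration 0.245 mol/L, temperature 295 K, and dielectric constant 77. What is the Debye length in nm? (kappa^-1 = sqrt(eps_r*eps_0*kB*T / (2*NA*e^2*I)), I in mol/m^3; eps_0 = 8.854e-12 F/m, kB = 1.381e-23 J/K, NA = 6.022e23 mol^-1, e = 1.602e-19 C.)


Ionic strength I = 0.245 * 2^2 * 1000 = 980 mol/m^3
kappa^-1 = sqrt(77 * 8.854e-12 * 1.381e-23 * 295 / (2 * 6.022e23 * (1.602e-19)^2 * 980))
kappa^-1 = 0.303 nm

0.303


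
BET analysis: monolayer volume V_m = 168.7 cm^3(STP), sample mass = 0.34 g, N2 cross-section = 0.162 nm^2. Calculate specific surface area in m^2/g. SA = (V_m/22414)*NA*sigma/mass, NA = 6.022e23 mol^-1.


Number of moles in monolayer = V_m / 22414 = 168.7 / 22414 = 0.00752655
Number of molecules = moles * NA = 0.00752655 * 6.022e23
SA = molecules * sigma / mass
SA = (168.7 / 22414) * 6.022e23 * 0.162e-18 / 0.34
SA = 2159.6 m^2/g

2159.6


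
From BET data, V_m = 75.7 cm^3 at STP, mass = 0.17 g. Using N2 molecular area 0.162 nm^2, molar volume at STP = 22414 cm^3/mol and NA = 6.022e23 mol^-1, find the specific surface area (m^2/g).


Number of moles in monolayer = V_m / 22414 = 75.7 / 22414 = 0.00337735
Number of molecules = moles * NA = 0.00337735 * 6.022e23
SA = molecules * sigma / mass
SA = (75.7 / 22414) * 6.022e23 * 0.162e-18 / 0.17
SA = 1938.1 m^2/g

1938.1


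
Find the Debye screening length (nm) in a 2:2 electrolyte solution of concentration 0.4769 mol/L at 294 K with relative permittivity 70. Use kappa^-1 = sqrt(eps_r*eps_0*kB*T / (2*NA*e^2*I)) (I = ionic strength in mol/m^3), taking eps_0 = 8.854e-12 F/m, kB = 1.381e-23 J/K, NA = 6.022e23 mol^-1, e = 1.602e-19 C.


Ionic strength I = 0.4769 * 2^2 * 1000 = 1907.6 mol/m^3
kappa^-1 = sqrt(70 * 8.854e-12 * 1.381e-23 * 294 / (2 * 6.022e23 * (1.602e-19)^2 * 1907.6))
kappa^-1 = 0.207 nm

0.207


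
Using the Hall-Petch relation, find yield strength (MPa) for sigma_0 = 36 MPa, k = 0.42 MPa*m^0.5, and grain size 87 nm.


d = 87 nm = 8.7e-08 m
sqrt(d) = 0.0002949576
Hall-Petch contribution = k / sqrt(d) = 0.42 / 0.0002949576 = 1423.9 MPa
sigma = sigma_0 + k/sqrt(d) = 36 + 1423.9 = 1459.9 MPa

1459.9


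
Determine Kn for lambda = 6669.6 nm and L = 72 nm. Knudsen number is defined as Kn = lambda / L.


Knudsen number Kn = lambda / L
Kn = 6669.6 / 72
Kn = 92.6333

92.6333


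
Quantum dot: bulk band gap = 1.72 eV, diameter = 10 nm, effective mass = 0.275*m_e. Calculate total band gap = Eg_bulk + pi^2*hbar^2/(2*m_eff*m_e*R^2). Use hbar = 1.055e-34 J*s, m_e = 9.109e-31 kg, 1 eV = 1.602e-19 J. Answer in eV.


Radius R = 10/2 nm = 5e-09 m
Confinement energy dE = pi^2 * hbar^2 / (2 * m_eff * m_e * R^2)
dE = pi^2 * (1.055e-34)^2 / (2 * 0.275 * 9.109e-31 * (5e-09)^2) J, divided by 1.602e-19 J/eV
dE = 0.0547 eV
Total band gap = E_g(bulk) + dE = 1.72 + 0.0547 = 1.7747 eV

1.7747


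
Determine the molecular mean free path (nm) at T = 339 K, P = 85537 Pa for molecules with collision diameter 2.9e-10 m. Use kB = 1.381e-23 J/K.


Mean free path: lambda = kB*T / (sqrt(2) * pi * d^2 * P)
lambda = 1.381e-23 * 339 / (sqrt(2) * pi * (2.9e-10)^2 * 85537)
lambda = 1.4648e-07 m
lambda = 146.48 nm

146.48


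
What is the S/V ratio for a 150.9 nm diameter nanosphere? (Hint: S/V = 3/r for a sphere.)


Radius r = 150.9/2 = 75.45 nm
S/V = 3 / r = 3 / 75.45
S/V = 0.0398 nm^-1

0.0398


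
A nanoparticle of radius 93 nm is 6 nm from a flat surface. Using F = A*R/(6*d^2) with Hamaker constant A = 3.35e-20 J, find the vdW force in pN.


Convert to SI: R = 93 nm = 9.3e-08 m, d = 6 nm = 6e-09 m
F = A * R / (6 * d^2)
F = 3.35e-20 * 9.3e-08 / (6 * (6e-09)^2)
F = 1.44236e-11 N = 14.424 pN

14.424


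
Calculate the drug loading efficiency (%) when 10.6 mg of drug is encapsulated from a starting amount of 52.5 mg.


Drug loading efficiency = (drug loaded / drug initial) * 100
DLE = 10.6 / 52.5 * 100
DLE = 0.2019 * 100
DLE = 20.19%

20.19


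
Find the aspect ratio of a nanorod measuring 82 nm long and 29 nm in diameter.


Aspect ratio AR = length / diameter
AR = 82 / 29
AR = 2.83

2.83


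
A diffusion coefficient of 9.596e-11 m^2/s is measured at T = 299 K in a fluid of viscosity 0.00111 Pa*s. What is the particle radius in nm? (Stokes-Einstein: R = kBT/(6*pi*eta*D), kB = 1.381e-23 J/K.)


Stokes-Einstein: R = kB*T / (6*pi*eta*D)
R = 1.381e-23 * 299 / (6 * pi * 0.00111 * 9.596e-11)
R = 2.0566e-09 m = 2.06 nm

2.06


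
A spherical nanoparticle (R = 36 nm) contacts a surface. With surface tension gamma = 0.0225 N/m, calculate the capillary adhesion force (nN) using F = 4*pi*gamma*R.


Convert radius: R = 36 nm = 3.6e-08 m
F = 4 * pi * gamma * R
F = 4 * pi * 0.0225 * 3.6e-08
F = 1.01788e-08 N = 10.1788 nN

10.1788


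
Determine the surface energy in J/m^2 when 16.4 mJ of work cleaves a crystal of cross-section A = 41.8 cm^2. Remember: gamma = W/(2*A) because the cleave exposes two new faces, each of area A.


Convert: A = 41.8 cm^2 = 0.00418 m^2, W = 16.4 mJ = 0.0164 J
Cleaving exposes two faces of area A, so total new surface = 2*A and gamma = W / (2*A)
gamma = 0.0164 / (2 * 0.00418)
gamma = 1.962 J/m^2

1.962


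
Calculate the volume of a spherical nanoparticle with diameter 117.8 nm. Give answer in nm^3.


Radius r = 117.8/2 = 58.9 nm
Volume V = (4/3) * pi * r^3
V = (4/3) * pi * (58.9)^3
V = 855922.6 nm^3

855922.6


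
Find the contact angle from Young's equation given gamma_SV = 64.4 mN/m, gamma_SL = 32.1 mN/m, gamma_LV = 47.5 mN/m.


cos(theta) = (gamma_SV - gamma_SL) / gamma_LV
cos(theta) = (64.4 - 32.1) / 47.5
cos(theta) = 0.68
theta = arccos(0.68) = 47.16 degrees

47.16


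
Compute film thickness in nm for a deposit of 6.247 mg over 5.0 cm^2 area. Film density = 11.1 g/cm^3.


Convert: m = 6.247 mg = 6.2470e-06 kg, A = 5.0 cm^2 = 5.0000e-04 m^2, rho = 11.1 g/cm^3 = 11100 kg/m^3
t = m / (A * rho)
t = 6.2470e-06 / (5.0000e-04 * 11100)
t = 1.1256e-06 m = 1125.6 nm

1125.6


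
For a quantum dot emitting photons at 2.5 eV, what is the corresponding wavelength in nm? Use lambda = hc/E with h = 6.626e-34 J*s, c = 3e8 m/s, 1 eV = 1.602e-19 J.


Convert energy: E = 2.5 eV = 2.5 * 1.602e-19 = 4.005e-19 J
lambda = h*c / E = 6.626e-34 * 3e8 / 4.005e-19
lambda = 4.9633e-07 m = 496.3 nm

496.3


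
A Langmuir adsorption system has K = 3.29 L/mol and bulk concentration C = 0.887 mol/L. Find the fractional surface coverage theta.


Langmuir isotherm: theta = K*C / (1 + K*C)
K*C = 3.29 * 0.887 = 2.91823
theta = 2.91823 / (1 + 2.91823) = 2.91823 / 3.91823
theta = 0.7448

0.7448


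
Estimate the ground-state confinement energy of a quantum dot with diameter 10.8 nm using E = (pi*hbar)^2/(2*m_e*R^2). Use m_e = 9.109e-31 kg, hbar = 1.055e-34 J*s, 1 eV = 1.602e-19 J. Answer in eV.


Radius R = 10.8/2 = 5.4 nm = 5.4e-09 m
E = (pi * 1.055e-34)^2 / (2 * 9.109e-31 * (5.4e-09)^2)
E(J) = 2.06784e-21
E = E(J) / 1.602e-19 = 0.0129 eV

0.0129


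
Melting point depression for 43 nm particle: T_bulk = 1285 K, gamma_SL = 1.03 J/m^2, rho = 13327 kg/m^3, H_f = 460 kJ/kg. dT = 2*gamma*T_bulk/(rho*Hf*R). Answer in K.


Radius R = 43/2 = 21.5 nm = 2.15e-08 m
Convert H_f = 460 kJ/kg = 460000 J/kg
dT = 2 * gamma_SL * T_bulk / (rho * H_f * R)
dT = 2 * 1.03 * 1285 / (13327 * 460000 * 2.15e-08)
dT = 20.1 K

20.1


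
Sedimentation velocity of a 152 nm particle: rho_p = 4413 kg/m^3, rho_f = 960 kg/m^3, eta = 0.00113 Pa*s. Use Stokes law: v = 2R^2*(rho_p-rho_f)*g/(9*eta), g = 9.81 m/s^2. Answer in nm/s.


Radius R = 152/2 nm = 7.6e-08 m
Density difference = 4413 - 960 = 3453 kg/m^3
v = 2 * R^2 * (rho_p - rho_f) * g / (9 * eta)
v = 2 * (7.6e-08)^2 * 3453 * 9.81 / (9 * 0.00113)
v = 3.84771e-08 m/s = 38.4771 nm/s

38.4771


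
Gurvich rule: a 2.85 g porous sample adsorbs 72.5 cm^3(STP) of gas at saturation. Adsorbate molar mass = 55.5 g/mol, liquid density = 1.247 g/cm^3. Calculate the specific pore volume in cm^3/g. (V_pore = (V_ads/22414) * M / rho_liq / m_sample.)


Moles adsorbed n = V_ads / 22414 = 72.5 / 22414 = 3.234586e-03 mol
Liquid volume V_liq = n * M / rho_liq = 3.234586e-03 * 55.5 / 1.247 = 0.14396 cm^3
Specific pore volume V_pore = V_liq / m_sample = 0.14396 / 2.85
V_pore = 0.0505 cm^3/g

0.0505


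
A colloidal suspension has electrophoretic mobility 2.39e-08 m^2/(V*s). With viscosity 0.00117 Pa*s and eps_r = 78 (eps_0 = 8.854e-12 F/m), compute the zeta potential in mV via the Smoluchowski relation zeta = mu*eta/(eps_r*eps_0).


Smoluchowski equation: zeta = mu * eta / (eps_r * eps_0)
zeta = 2.39e-08 * 0.00117 / (78 * 8.854e-12)
zeta = 0.04049 V = 40.49 mV

40.49


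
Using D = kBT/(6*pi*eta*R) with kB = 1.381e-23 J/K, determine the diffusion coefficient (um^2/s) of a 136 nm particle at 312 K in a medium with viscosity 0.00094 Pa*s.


Radius R = 136/2 = 68 nm = 6.8e-08 m
D = kB*T / (6*pi*eta*R)
D = 1.381e-23 * 312 / (6 * pi * 0.00094 * 6.8e-08)
D = 3.57611e-12 m^2/s = 3.576 um^2/s

3.576


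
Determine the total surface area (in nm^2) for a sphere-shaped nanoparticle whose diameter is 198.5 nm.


Radius r = 198.5/2 = 99.25 nm
Surface area SA = 4 * pi * r^2
SA = 4 * pi * (99.25)^2
SA = 123785.82 nm^2

123785.82


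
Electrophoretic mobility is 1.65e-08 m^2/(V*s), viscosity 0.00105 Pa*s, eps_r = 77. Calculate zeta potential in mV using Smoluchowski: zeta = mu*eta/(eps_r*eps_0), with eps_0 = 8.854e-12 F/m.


Smoluchowski equation: zeta = mu * eta / (eps_r * eps_0)
zeta = 1.65e-08 * 0.00105 / (77 * 8.854e-12)
zeta = 0.025412 V = 25.41 mV

25.41


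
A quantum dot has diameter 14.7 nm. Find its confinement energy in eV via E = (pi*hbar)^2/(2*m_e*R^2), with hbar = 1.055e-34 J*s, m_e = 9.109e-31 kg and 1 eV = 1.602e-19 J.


Radius R = 14.7/2 = 7.35 nm = 7.35e-09 m
E = (pi * 1.055e-34)^2 / (2 * 9.109e-31 * (7.35e-09)^2)
E(J) = 1.11617e-21
E = E(J) / 1.602e-19 = 0.007 eV

0.007


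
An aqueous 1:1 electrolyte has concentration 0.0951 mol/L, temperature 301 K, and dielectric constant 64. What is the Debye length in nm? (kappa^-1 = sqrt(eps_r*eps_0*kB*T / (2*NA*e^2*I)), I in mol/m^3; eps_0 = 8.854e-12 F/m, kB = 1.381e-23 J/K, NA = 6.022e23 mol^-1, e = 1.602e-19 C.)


Ionic strength I = 0.0951 * 1^2 * 1000 = 95.1 mol/m^3
kappa^-1 = sqrt(64 * 8.854e-12 * 1.381e-23 * 301 / (2 * 6.022e23 * (1.602e-19)^2 * 95.1))
kappa^-1 = 0.895 nm

0.895


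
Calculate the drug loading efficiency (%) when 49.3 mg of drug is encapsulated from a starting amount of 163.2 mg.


Drug loading efficiency = (drug loaded / drug initial) * 100
DLE = 49.3 / 163.2 * 100
DLE = 0.3021 * 100
DLE = 30.21%

30.21


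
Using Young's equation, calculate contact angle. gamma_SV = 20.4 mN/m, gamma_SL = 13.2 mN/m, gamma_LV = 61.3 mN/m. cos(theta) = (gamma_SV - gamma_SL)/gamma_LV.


cos(theta) = (gamma_SV - gamma_SL) / gamma_LV
cos(theta) = (20.4 - 13.2) / 61.3
cos(theta) = 0.117455
theta = arccos(0.117455) = 83.25 degrees

83.25


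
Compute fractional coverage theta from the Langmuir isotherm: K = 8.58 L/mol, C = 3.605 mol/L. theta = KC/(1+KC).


Langmuir isotherm: theta = K*C / (1 + K*C)
K*C = 8.58 * 3.605 = 30.9309
theta = 30.9309 / (1 + 30.9309) = 30.9309 / 31.9309
theta = 0.9687

0.9687


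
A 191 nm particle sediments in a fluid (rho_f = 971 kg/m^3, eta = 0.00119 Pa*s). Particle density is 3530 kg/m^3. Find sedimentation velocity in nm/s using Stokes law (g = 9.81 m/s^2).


Radius R = 191/2 nm = 9.55e-08 m
Density difference = 3530 - 971 = 2559 kg/m^3
v = 2 * R^2 * (rho_p - rho_f) * g / (9 * eta)
v = 2 * (9.55e-08)^2 * 2559 * 9.81 / (9 * 0.00119)
v = 4.2755e-08 m/s = 42.755 nm/s

42.755


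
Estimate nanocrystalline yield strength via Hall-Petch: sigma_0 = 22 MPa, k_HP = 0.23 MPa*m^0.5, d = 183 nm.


d = 183 nm = 1.83e-07 m
sqrt(d) = 0.000427785
Hall-Petch contribution = k / sqrt(d) = 0.23 / 0.000427785 = 537.7 MPa
sigma = sigma_0 + k/sqrt(d) = 22 + 537.7 = 559.7 MPa

559.7


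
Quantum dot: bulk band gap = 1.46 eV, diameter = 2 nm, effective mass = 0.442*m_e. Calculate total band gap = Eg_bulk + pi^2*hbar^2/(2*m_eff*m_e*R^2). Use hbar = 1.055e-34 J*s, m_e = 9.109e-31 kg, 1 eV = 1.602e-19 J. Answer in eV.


Radius R = 2/2 nm = 1e-09 m
Confinement energy dE = pi^2 * hbar^2 / (2 * m_eff * m_e * R^2)
dE = pi^2 * (1.055e-34)^2 / (2 * 0.442 * 9.109e-31 * (1e-09)^2) J, divided by 1.602e-19 J/eV
dE = 0.8516 eV
Total band gap = E_g(bulk) + dE = 1.46 + 0.8516 = 2.3116 eV

2.3116


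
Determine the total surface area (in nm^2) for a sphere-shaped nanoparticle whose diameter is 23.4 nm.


Radius r = 23.4/2 = 11.7 nm
Surface area SA = 4 * pi * r^2
SA = 4 * pi * (11.7)^2
SA = 1720.21 nm^2

1720.21


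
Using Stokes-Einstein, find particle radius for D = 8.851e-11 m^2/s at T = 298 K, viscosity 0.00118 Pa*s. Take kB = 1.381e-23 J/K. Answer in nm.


Stokes-Einstein: R = kB*T / (6*pi*eta*D)
R = 1.381e-23 * 298 / (6 * pi * 0.00118 * 8.851e-11)
R = 2.09042e-09 m = 2.09 nm

2.09


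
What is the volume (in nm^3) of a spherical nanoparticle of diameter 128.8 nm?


Radius r = 128.8/2 = 64.4 nm
Volume V = (4/3) * pi * r^3
V = (4/3) * pi * (64.4)^3
V = 1118783.91 nm^3

1118783.91


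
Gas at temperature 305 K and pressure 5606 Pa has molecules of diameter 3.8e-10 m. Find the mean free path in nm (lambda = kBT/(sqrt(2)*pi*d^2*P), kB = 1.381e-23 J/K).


Mean free path: lambda = kB*T / (sqrt(2) * pi * d^2 * P)
lambda = 1.381e-23 * 305 / (sqrt(2) * pi * (3.8e-10)^2 * 5606)
lambda = 1.17114e-06 m
lambda = 1171.14 nm

1171.14


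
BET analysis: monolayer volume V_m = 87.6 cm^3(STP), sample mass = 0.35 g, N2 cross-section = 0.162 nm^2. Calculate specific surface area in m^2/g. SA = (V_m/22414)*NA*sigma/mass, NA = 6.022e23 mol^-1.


Number of moles in monolayer = V_m / 22414 = 87.6 / 22414 = 0.00390827
Number of molecules = moles * NA = 0.00390827 * 6.022e23
SA = molecules * sigma / mass
SA = (87.6 / 22414) * 6.022e23 * 0.162e-18 / 0.35
SA = 1089.4 m^2/g

1089.4


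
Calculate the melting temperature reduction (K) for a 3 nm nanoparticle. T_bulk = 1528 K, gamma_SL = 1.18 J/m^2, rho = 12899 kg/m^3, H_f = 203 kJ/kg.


Radius R = 3/2 = 1.5 nm = 1.5e-09 m
Convert H_f = 203 kJ/kg = 203000 J/kg
dT = 2 * gamma_SL * T_bulk / (rho * H_f * R)
dT = 2 * 1.18 * 1528 / (12899 * 203000 * 1.5e-09)
dT = 918.1 K

918.1


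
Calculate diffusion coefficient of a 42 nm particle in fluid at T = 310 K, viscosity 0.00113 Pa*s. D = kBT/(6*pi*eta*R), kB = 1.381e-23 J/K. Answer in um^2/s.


Radius R = 42/2 = 21 nm = 2.1e-08 m
D = kB*T / (6*pi*eta*R)
D = 1.381e-23 * 310 / (6 * pi * 0.00113 * 2.1e-08)
D = 9.57098e-12 m^2/s = 9.571 um^2/s

9.571


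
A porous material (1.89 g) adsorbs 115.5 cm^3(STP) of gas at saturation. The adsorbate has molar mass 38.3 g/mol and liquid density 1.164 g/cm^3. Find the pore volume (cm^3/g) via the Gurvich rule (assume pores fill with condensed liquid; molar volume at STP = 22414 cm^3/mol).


Moles adsorbed n = V_ads / 22414 = 115.5 / 22414 = 5.153029e-03 mol
Liquid volume V_liq = n * M / rho_liq = 5.153029e-03 * 38.3 / 1.164 = 0.16955 cm^3
Specific pore volume V_pore = V_liq / m_sample = 0.16955 / 1.89
V_pore = 0.0897 cm^3/g

0.0897


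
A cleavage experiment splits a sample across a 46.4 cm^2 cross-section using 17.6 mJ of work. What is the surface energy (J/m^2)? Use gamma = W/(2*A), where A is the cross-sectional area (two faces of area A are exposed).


Convert: A = 46.4 cm^2 = 0.00464 m^2, W = 17.6 mJ = 0.0176 J
Cleaving exposes two faces of area A, so total new surface = 2*A and gamma = W / (2*A)
gamma = 0.0176 / (2 * 0.00464)
gamma = 1.897 J/m^2

1.897


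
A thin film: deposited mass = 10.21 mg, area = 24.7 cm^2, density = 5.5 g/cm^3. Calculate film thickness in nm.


Convert: m = 10.21 mg = 1.0210e-05 kg, A = 24.7 cm^2 = 2.4700e-03 m^2, rho = 5.5 g/cm^3 = 5500 kg/m^3
t = m / (A * rho)
t = 1.0210e-05 / (2.4700e-03 * 5500)
t = 7.5156e-07 m = 751.6 nm

751.6


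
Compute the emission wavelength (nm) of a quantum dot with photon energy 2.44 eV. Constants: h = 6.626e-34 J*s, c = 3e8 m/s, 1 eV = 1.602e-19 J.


Convert energy: E = 2.44 eV = 2.44 * 1.602e-19 = 3.90888e-19 J
lambda = h*c / E = 6.626e-34 * 3e8 / 3.90888e-19
lambda = 5.08534e-07 m = 508.5 nm

508.5


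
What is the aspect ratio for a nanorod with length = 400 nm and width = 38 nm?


Aspect ratio AR = length / diameter
AR = 400 / 38
AR = 10.53

10.53


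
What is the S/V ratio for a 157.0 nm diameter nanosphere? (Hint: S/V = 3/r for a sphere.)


Radius r = 157.0/2 = 78.5 nm
S/V = 3 / r = 3 / 78.5
S/V = 0.0382 nm^-1

0.0382


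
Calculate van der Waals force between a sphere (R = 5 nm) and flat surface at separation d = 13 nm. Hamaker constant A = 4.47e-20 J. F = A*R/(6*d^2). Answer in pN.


Convert to SI: R = 5 nm = 5e-09 m, d = 13 nm = 1.3e-08 m
F = A * R / (6 * d^2)
F = 4.47e-20 * 5e-09 / (6 * (1.3e-08)^2)
F = 2.20414e-13 N = 0.22 pN

0.22


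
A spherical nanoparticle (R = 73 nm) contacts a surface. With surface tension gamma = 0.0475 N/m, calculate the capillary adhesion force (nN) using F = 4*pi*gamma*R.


Convert radius: R = 73 nm = 7.3e-08 m
F = 4 * pi * gamma * R
F = 4 * pi * 0.0475 * 7.3e-08
F = 4.35739e-08 N = 43.5739 nN

43.5739


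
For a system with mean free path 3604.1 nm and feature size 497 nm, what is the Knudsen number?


Knudsen number Kn = lambda / L
Kn = 3604.1 / 497
Kn = 7.2517

7.2517


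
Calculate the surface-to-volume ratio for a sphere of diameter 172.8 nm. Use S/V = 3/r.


Radius r = 172.8/2 = 86.4 nm
S/V = 3 / r = 3 / 86.4
S/V = 0.0347 nm^-1

0.0347


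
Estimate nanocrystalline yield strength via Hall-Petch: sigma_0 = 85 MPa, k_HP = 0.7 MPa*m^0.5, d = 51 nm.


d = 51 nm = 5.1e-08 m
sqrt(d) = 0.0002258318
Hall-Petch contribution = k / sqrt(d) = 0.7 / 0.0002258318 = 3099.7 MPa
sigma = sigma_0 + k/sqrt(d) = 85 + 3099.7 = 3184.7 MPa

3184.7


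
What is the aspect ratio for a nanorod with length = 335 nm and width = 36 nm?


Aspect ratio AR = length / diameter
AR = 335 / 36
AR = 9.31

9.31


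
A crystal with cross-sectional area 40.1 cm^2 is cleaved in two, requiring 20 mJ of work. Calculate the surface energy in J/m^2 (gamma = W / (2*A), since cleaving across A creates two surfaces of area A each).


Convert: A = 40.1 cm^2 = 0.00401 m^2, W = 20 mJ = 0.02 J
Cleaving exposes two faces of area A, so total new surface = 2*A and gamma = W / (2*A)
gamma = 0.02 / (2 * 0.00401)
gamma = 2.494 J/m^2

2.494


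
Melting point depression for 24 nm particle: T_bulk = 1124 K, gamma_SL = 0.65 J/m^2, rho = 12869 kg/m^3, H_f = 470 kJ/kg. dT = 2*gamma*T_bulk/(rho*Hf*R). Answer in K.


Radius R = 24/2 = 12 nm = 1.2e-08 m
Convert H_f = 470 kJ/kg = 470000 J/kg
dT = 2 * gamma_SL * T_bulk / (rho * H_f * R)
dT = 2 * 0.65 * 1124 / (12869 * 470000 * 1.2e-08)
dT = 20.1 K

20.1


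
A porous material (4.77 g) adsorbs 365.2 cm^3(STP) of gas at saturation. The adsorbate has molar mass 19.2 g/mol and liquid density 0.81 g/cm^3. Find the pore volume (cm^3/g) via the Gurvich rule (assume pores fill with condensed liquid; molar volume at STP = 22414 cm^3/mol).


Moles adsorbed n = V_ads / 22414 = 365.2 / 22414 = 1.629339e-02 mol
Liquid volume V_liq = n * M / rho_liq = 1.629339e-02 * 19.2 / 0.81 = 0.38621 cm^3
Specific pore volume V_pore = V_liq / m_sample = 0.38621 / 4.77
V_pore = 0.081 cm^3/g

0.081


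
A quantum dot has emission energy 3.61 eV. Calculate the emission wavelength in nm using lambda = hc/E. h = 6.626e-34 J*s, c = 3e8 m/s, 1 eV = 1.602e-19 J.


Convert energy: E = 3.61 eV = 3.61 * 1.602e-19 = 5.78322e-19 J
lambda = h*c / E = 6.626e-34 * 3e8 / 5.78322e-19
lambda = 3.43719e-07 m = 343.7 nm

343.7


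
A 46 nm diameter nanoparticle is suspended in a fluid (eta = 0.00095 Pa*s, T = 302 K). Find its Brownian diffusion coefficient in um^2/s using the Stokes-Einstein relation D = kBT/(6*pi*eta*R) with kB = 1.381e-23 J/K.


Radius R = 46/2 = 23 nm = 2.3e-08 m
D = kB*T / (6*pi*eta*R)
D = 1.381e-23 * 302 / (6 * pi * 0.00095 * 2.3e-08)
D = 1.01262e-11 m^2/s = 10.126 um^2/s

10.126


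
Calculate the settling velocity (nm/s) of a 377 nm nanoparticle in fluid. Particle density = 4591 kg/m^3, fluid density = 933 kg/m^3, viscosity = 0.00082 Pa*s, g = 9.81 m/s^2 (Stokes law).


Radius R = 377/2 nm = 1.885e-07 m
Density difference = 4591 - 933 = 3658 kg/m^3
v = 2 * R^2 * (rho_p - rho_f) * g / (9 * eta)
v = 2 * (1.885e-07)^2 * 3658 * 9.81 / (9 * 0.00082)
v = 3.45549e-07 m/s = 345.5485 nm/s

345.5485


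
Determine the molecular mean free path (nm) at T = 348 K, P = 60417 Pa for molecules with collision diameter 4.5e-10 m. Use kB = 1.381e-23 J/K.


Mean free path: lambda = kB*T / (sqrt(2) * pi * d^2 * P)
lambda = 1.381e-23 * 348 / (sqrt(2) * pi * (4.5e-10)^2 * 60417)
lambda = 8.84146e-08 m
lambda = 88.41 nm

88.41


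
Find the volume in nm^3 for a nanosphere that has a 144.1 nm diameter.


Radius r = 144.1/2 = 72.05 nm
Volume V = (4/3) * pi * r^3
V = (4/3) * pi * (72.05)^3
V = 1566717.03 nm^3

1566717.03


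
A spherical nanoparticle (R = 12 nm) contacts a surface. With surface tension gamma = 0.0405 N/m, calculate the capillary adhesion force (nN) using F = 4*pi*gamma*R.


Convert radius: R = 12 nm = 1.2e-08 m
F = 4 * pi * gamma * R
F = 4 * pi * 0.0405 * 1.2e-08
F = 6.10726e-09 N = 6.1073 nN

6.1073


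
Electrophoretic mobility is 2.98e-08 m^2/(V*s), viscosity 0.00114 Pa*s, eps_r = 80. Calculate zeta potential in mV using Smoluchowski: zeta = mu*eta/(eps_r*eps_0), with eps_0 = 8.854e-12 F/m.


Smoluchowski equation: zeta = mu * eta / (eps_r * eps_0)
zeta = 2.98e-08 * 0.00114 / (80 * 8.854e-12)
zeta = 0.047961 V = 47.96 mV

47.96


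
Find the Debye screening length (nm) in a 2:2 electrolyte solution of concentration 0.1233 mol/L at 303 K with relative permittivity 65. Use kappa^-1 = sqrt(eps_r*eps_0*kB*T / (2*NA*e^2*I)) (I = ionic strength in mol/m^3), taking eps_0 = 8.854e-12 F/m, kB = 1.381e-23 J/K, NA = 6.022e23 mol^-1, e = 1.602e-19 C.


Ionic strength I = 0.1233 * 2^2 * 1000 = 493.2 mol/m^3
kappa^-1 = sqrt(65 * 8.854e-12 * 1.381e-23 * 303 / (2 * 6.022e23 * (1.602e-19)^2 * 493.2))
kappa^-1 = 0.397 nm

0.397


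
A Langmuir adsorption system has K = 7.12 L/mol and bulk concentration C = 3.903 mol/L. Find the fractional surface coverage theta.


Langmuir isotherm: theta = K*C / (1 + K*C)
K*C = 7.12 * 3.903 = 27.78936
theta = 27.78936 / (1 + 27.78936) = 27.78936 / 28.78936
theta = 0.9653

0.9653


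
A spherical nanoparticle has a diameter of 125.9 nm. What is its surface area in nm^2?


Radius r = 125.9/2 = 62.95 nm
Surface area SA = 4 * pi * r^2
SA = 4 * pi * (62.95)^2
SA = 49796.79 nm^2

49796.79


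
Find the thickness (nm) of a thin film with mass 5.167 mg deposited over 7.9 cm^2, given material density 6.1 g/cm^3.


Convert: m = 5.167 mg = 5.1670e-06 kg, A = 7.9 cm^2 = 7.9000e-04 m^2, rho = 6.1 g/cm^3 = 6100 kg/m^3
t = m / (A * rho)
t = 5.1670e-06 / (7.9000e-04 * 6100)
t = 1.0722e-06 m = 1072.2 nm

1072.2


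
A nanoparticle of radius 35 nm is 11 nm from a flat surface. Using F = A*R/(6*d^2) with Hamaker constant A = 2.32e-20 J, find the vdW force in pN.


Convert to SI: R = 35 nm = 3.5e-08 m, d = 11 nm = 1.1e-08 m
F = A * R / (6 * d^2)
F = 2.32e-20 * 3.5e-08 / (6 * (1.1e-08)^2)
F = 1.11846e-12 N = 1.118 pN

1.118


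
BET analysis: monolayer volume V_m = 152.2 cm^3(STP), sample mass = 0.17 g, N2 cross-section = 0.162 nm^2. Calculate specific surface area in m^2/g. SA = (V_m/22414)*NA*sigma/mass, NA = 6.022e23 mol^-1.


Number of moles in monolayer = V_m / 22414 = 152.2 / 22414 = 0.0067904
Number of molecules = moles * NA = 0.0067904 * 6.022e23
SA = molecules * sigma / mass
SA = (152.2 / 22414) * 6.022e23 * 0.162e-18 / 0.17
SA = 3896.7 m^2/g

3896.7


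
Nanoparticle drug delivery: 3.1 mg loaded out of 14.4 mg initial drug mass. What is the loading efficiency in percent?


Drug loading efficiency = (drug loaded / drug initial) * 100
DLE = 3.1 / 14.4 * 100
DLE = 0.2153 * 100
DLE = 21.53%

21.53


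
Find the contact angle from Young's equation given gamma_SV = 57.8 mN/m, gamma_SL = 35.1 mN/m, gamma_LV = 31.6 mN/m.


cos(theta) = (gamma_SV - gamma_SL) / gamma_LV
cos(theta) = (57.8 - 35.1) / 31.6
cos(theta) = 0.718354
theta = arccos(0.718354) = 44.08 degrees

44.08


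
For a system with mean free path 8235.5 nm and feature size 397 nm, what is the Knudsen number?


Knudsen number Kn = lambda / L
Kn = 8235.5 / 397
Kn = 20.7443

20.7443


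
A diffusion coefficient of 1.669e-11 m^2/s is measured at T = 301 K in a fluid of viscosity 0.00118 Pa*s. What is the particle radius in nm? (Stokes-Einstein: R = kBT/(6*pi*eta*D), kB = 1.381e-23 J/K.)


Stokes-Einstein: R = kB*T / (6*pi*eta*D)
R = 1.381e-23 * 301 / (6 * pi * 0.00118 * 1.669e-11)
R = 1.11975e-08 m = 11.2 nm

11.2
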